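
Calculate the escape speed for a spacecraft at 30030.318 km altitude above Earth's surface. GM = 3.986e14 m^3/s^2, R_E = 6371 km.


r = 6371.0 + 30030.318 = 36401.3180 km = 3.6401318e+07 m
v_esc = sqrt(2*mu/r) = sqrt(2*3.986e14 / 3.6401318e+07)
v_esc = 4679.7763 m/s = 4.6798 km/s

4.6798 km/s


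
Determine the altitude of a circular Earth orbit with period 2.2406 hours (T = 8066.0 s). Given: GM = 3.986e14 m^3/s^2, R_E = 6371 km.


T = 8066.0 s
r = (mu*T^2/(4*pi^2))^(1/3) = (3.986e14 * 8066.0^2 / (4*pi^2))^(1/3)
r = 8.6928996e+06 m = 8692.8996 km
alt = r - R_E = 8692.8996 - 6371 = 2321.8996 km

2321.8996 km


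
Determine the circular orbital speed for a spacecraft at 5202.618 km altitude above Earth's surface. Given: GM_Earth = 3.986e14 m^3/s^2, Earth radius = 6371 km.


r = R_E + alt = 6371.0 + 5202.618 = 11573.6180 km = 1.1573618e+07 m
v = sqrt(mu/r) = sqrt(3.986e14 / 1.1573618e+07) = 5868.5941 m/s = 5.8686 km/s

5.8686 km/s


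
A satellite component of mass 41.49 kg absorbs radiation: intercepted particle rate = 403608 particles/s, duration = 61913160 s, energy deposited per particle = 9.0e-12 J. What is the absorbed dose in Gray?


Total energy deposited = rate * time * E_per
  = 403608 * 61913160 * 9.0e-12 = 224.8978 J
Dose = E_total / mass = 224.8978 / 41.49
Dose = 5.4205 Gy

5.4205 Gy


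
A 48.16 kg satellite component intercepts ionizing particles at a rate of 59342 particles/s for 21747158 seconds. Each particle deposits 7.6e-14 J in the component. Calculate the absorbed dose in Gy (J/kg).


Total energy deposited = rate * time * E_per
  = 59342 * 21747158 * 7.6e-14 = 0.09807951 J
Dose = E_total / mass = 0.09807951 / 48.16
Dose = 0.002036535 Gy

0.0020 Gy


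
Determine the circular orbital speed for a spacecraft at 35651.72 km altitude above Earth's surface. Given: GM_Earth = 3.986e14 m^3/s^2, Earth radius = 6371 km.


r = R_E + alt = 6371.0 + 35651.72 = 42022.7200 km = 4.202272e+07 m
v = sqrt(mu/r) = sqrt(3.986e14 / 4.202272e+07) = 3079.8287 m/s = 3.0798 km/s

3.0798 km/s


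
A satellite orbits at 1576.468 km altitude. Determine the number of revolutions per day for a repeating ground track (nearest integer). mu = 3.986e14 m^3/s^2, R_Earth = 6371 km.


r = 7.947468e+06 m
T = 2*pi*sqrt(r^3/mu) = 7051.0599 s = 117.5177 min
revs/day = 1440 / 117.5177 = 12.2535
Rounded: 12 revolutions per day

12 revolutions per day


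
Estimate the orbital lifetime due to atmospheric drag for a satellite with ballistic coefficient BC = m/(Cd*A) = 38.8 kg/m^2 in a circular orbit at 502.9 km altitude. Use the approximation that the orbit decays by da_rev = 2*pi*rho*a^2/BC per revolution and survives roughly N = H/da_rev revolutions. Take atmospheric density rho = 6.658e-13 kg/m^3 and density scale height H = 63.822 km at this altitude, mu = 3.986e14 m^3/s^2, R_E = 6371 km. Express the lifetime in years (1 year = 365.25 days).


a = R_E + alt = 6873.9000 km = 6.8739e+06 m
da_rev = 2*pi*rho*a^2/BC = 2*pi*6.658e-13*(6.8739e+06)^2/38.8 = 5.094462 m per revolution
N = H/da_rev = 63822.0000 m / 5.094462 m = 12527.7205 revolutions
P = 2*pi*sqrt(a^3/mu) = 5671.7364 s
lifetime = N*P = 12527.7205 * 5671.7364 = 7.1053928e+07 s = 822.3834 days
years = 822.3834 / 365.25 = 2.2516 years

2.2516 years


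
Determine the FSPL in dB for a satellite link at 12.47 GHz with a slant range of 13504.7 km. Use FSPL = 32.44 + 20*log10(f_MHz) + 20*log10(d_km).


f = 12.47 GHz = 12470.0000 MHz
d = 13504.7 km
FSPL = 32.44 + 20*log10(12470.0000) + 20*log10(13504.7)
FSPL = 32.44 + 81.9173 + 82.6097
FSPL = 196.9670 dB

196.9670 dB


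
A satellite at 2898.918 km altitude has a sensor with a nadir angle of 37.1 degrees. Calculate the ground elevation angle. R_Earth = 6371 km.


r = R_E + alt = 9269.9180 km
Law of sines in the satellite / Earth-center / ground-point triangle:
  sin(nadir)/R_E = sin(90 + el)/r  =>  cos(el) = (r/R_E)*sin(nadir)
cos(el) = (9269.9180 / 6371.0000) * sin(37.1 deg) = 0.8776783
el = arccos(0.8776783) = 28.6364 deg
(Earth-central angle = 90 - nadir - el = 24.2636 deg)

28.6364 degrees


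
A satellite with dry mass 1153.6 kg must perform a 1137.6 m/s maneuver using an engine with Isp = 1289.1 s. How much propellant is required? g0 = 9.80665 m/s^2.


ve = Isp * g0 = 1289.1 * 9.80665 = 12641.752515 m/s
mass ratio = exp(dv/ve) = exp(1137.6/12641.752515) = 1.09416063
m_prop = m_dry * (mr - 1) = 1153.6 * (1.09416063 - 1)
m_prop = 108.6237 kg

108.6237 kg


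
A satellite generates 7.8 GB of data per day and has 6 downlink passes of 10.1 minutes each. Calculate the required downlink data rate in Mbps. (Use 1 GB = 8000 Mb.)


total contact time = 6 * 10.1 * 60 = 3636.0000 s
data = 7.8 GB = 62400.0000 Mb
rate = 62400.0000 / 3636.0000 = 17.1617 Mbps

17.1617 Mbps


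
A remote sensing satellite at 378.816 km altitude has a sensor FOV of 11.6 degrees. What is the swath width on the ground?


FOV = 11.6 deg = 0.2024582 rad
swath = 2 * alt * tan(FOV/2) = 2 * 378.816 * tan(0.1012291)
swath = 2 * 378.816 * 0.1015763
swath = 76.9575 km

76.9575 km


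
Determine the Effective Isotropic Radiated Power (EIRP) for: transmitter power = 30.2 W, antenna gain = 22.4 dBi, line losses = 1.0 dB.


Pt = 30.2 W = 14.8001 dBW
EIRP = Pt_dBW + Gt - losses = 14.8001 + 22.4 - 1.0 = 36.2001 dBW

36.2001 dBW


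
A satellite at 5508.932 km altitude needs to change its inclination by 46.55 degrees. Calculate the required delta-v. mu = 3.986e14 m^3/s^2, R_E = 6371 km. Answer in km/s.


r = 11879.9320 km = 1.1879932e+07 m
V = sqrt(mu/r) = 5792.4417 m/s
di = 46.55 deg = 0.8124508 rad
dV = 2*V*sin(di/2) = 2*5792.4417*sin(0.4062254)
dV = 4577.7055 m/s = 4.5777 km/s

4.5777 km/s


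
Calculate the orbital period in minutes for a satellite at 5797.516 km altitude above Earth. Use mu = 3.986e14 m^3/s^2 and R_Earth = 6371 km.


r = 12168.5160 km = 1.2168516e+07 m
T = 2*pi*sqrt(r^3/mu) = 2*pi*sqrt(1.801826e+21 / 3.986e14)
T = 13358.8061 s = 222.6468 min

222.6468 minutes


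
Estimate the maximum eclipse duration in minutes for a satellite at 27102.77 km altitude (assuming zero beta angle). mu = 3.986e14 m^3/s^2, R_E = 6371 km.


r = 33473.7700 km
T = 1015.8204 min
Eclipse fraction = arcsin(R_E/r)/pi = arcsin(6371.0000/33473.7700)/pi
= arcsin(0.1903281)/pi = 0.06095519
Eclipse duration = 0.06095519 * 1015.8204 = 61.9195 min

61.9195 minutes


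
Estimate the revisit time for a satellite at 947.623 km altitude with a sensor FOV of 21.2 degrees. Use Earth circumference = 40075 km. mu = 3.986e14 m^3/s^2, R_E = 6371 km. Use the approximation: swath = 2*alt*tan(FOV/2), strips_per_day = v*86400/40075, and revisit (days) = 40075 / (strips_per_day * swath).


swath = 2*947.623*tan(0.1850049) = 354.6856 km
v = sqrt(mu/r) = 7379.9592 m/s = 7.3800 km/s
strips/day = v*86400/40075 = 7.3800*86400/40075 = 15.9109
coverage/day = strips * swath = 15.9109 * 354.6856 = 5643.3604 km
revisit = 40075 / 5643.3604 = 7.1013 days

7.1013 days


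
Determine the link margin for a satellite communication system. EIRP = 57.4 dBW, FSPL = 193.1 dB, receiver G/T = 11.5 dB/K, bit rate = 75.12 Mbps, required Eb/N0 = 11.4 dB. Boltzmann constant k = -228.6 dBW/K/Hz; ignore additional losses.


C/N0 = EIRP - FSPL + G/T - k = 57.4 - 193.1 + 11.5 - (-228.6)
C/N0 = 104.4000 dB-Hz
R_b = 75.12 Mbps = 7.512e+07 bps -> 10*log10(R_b) = 78.7576 dB-Hz
Eb/N0 = C/N0 - 10*log10(R_b) = 104.4000 - 78.7576 = 25.6424 dB
Margin = Eb/N0 - Eb/N0_req = 25.6424 - 11.4 = 14.2424 dB (link closes)

14.2424 dB


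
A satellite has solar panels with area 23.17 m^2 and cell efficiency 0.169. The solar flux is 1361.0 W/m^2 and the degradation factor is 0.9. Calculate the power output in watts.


P = area * eta * S * degradation
P = 23.17 * 0.169 * 1361.0 * 0.9
P = 4796.3777 W

4796.3777 W


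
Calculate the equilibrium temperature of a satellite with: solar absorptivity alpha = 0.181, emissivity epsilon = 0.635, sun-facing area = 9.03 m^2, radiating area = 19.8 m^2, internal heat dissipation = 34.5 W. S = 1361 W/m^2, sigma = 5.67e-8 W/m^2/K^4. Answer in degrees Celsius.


Numerator = alpha*S*A_sun + Q_int = 0.181*1361*9.03 + 34.5 = 2258.9592 W
Denominator = eps*sigma*A_rad = 0.635*5.67e-8*19.8 = 7.128891e-07 W/K^4
T^4 = 3.1687386e+09 K^4
T = 237.2584 K = -35.8916 C

-35.8916 degrees Celsius


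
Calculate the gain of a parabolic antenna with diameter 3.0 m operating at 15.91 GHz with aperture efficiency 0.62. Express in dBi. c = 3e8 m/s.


lambda = c/f = 3e8 / 1.591e+10 = 0.01885607 m
G = eta*(pi*D/lambda)^2 = 0.62*(pi*3.0/0.01885607)^2
G = 154893.0010 (linear)
G = 10*log10(154893.0010) = 51.9003 dBi

51.9003 dBi


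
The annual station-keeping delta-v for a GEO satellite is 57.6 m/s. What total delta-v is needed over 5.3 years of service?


dV = rate * years = 57.6 * 5.3
dV = 305.2800 m/s

305.2800 m/s


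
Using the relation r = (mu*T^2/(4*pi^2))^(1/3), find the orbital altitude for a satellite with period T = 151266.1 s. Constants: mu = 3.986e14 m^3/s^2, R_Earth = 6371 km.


T = 151266.1 s
r = (mu*T^2/(4*pi^2))^(1/3) = (3.986e14 * 151266.1^2 / (4*pi^2))^(1/3)
r = 6.1360223e+07 m = 61360.2225 km
alt = r - R_E = 61360.2225 - 6371 = 54989.2225 km

54989.2225 km


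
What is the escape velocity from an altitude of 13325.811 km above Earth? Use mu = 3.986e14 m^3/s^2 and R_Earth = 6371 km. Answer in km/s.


r = 6371.0 + 13325.811 = 19696.8110 km = 1.9696811e+07 m
v_esc = sqrt(2*mu/r) = sqrt(2*3.986e14 / 1.9696811e+07)
v_esc = 6361.8831 m/s = 6.3619 km/s

6.3619 km/s


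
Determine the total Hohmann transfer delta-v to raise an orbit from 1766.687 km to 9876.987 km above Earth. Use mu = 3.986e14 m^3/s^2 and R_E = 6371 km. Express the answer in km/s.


r1 = 8137.6870 km = 8.137687e+06 m
r2 = 16247.9870 km = 1.6247987e+07 m
dv1 = sqrt(mu/r1)*(sqrt(2*r2/(r1+r2)) - 1) = 1080.4353 m/s
dv2 = sqrt(mu/r2)*(1 - sqrt(2*r1/(r1+r2))) = 906.6233 m/s
total dv = |dv1| + |dv2| = 1080.4353 + 906.6233 = 1987.0585 m/s = 1.9871 km/s

1.9871 km/s


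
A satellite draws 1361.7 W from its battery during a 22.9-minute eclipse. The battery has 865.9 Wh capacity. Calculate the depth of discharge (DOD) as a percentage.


E_used = P * t / 60 = 1361.7 * 22.9 / 60 = 519.7155 Wh
DOD = E_used / E_total * 100 = 519.7155 / 865.9 * 100
DOD = 60.0203 %

60.0203 %


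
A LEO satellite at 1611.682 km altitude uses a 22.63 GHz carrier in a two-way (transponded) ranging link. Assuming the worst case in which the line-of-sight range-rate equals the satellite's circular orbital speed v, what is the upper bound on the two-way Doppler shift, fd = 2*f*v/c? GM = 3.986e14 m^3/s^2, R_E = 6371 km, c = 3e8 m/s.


r = 7.982682e+06 m
v = sqrt(mu/r) = 7066.3352 m/s (worst-case radial velocity)
f = 22.63 GHz = 2.263e+10 Hz
fd = 2*f*v/c = 2*2.263e+10*7066.3352/3.0e+08
fd = 1.0660744e+06 Hz

1.0661e+06 Hz


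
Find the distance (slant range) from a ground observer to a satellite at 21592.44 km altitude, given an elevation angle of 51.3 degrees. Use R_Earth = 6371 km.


h = 21592.44 km, el = 51.3 deg
d = -R_E*sin(el) + sqrt((R_E*sin(el))^2 + 2*R_E*h + h^2)
d = -6371.0000*sin(0.8953539) + sqrt((6371.0000*0.7804304)^2 + 2*6371.0000*21592.44 + 21592.44^2)
d = 22706.1425 km

22706.1425 km


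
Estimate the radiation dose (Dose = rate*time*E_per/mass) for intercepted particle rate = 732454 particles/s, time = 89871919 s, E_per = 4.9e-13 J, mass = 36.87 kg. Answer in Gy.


Total energy deposited = rate * time * E_per
  = 732454 * 89871919 * 4.9e-13 = 32.2553 J
Dose = E_total / mass = 32.2553 / 36.87
Dose = 0.8748373 Gy

0.8748 Gy


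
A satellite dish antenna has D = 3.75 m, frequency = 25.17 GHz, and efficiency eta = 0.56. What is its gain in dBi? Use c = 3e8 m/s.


lambda = c/f = 3e8 / 2.517e+10 = 0.01191895 m
G = eta*(pi*D/lambda)^2 = 0.56*(pi*3.75/0.01191895)^2
G = 547109.4667 (linear)
G = 10*log10(547109.4667) = 57.3807 dBi

57.3807 dBi


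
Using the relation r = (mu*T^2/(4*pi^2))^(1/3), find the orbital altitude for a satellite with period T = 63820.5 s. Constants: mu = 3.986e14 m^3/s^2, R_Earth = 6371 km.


T = 63820.5 s
r = (mu*T^2/(4*pi^2))^(1/3) = (3.986e14 * 63820.5^2 / (4*pi^2))^(1/3)
r = 3.4516969e+07 m = 34516.9691 km
alt = r - R_E = 34516.9691 - 6371 = 28145.9691 km

28145.9691 km


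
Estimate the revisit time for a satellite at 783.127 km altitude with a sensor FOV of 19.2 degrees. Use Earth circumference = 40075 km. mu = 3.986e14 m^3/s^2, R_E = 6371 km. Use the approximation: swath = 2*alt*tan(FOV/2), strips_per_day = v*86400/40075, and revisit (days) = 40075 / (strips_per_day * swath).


swath = 2*783.127*tan(0.1675516) = 264.9120 km
v = sqrt(mu/r) = 7464.3213 m/s = 7.4643 km/s
strips/day = v*86400/40075 = 7.4643*86400/40075 = 16.0928
coverage/day = strips * swath = 16.0928 * 264.9120 = 4263.1658 km
revisit = 40075 / 4263.1658 = 9.4003 days

9.4003 days


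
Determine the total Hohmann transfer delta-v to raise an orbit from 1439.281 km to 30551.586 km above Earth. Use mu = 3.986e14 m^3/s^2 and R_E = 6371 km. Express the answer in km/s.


r1 = 7810.2810 km = 7.810281e+06 m
r2 = 36922.5860 km = 3.6922586e+07 m
dv1 = sqrt(mu/r1)*(sqrt(2*r2/(r1+r2)) - 1) = 2034.8395 m/s
dv2 = sqrt(mu/r2)*(1 - sqrt(2*r1/(r1+r2))) = 1344.0697 m/s
total dv = |dv1| + |dv2| = 2034.8395 + 1344.0697 = 3378.9091 m/s = 3.3789 km/s

3.3789 km/s


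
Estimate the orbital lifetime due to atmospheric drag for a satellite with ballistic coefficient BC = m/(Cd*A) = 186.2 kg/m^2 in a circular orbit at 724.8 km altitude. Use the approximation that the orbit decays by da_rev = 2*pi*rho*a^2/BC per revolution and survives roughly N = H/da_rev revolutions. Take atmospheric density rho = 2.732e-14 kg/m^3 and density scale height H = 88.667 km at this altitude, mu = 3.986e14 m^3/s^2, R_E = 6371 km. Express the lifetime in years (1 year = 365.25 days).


a = R_E + alt = 7095.8000 km = 7.0958e+06 m
da_rev = 2*pi*rho*a^2/BC = 2*pi*2.732e-14*(7.0958e+06)^2/186.2 = 0.0464177002 m per revolution
N = H/da_rev = 88667.0000 m / 0.0464177002 m = 1.910198e+06 revolutions
P = 2*pi*sqrt(a^3/mu) = 5948.5795 s
lifetime = N*P = 1.910198e+06 * 5948.5795 = 1.1362965e+10 s = 131515.7977 days
years = 131515.7977 / 365.25 = 360.0706 years

360.0706 years


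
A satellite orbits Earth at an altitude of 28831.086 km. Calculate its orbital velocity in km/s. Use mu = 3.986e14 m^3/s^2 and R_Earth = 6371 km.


r = R_E + alt = 6371.0 + 28831.086 = 35202.0860 km = 3.5202086e+07 m
v = sqrt(mu/r) = sqrt(3.986e14 / 3.5202086e+07) = 3364.9952 m/s = 3.3650 km/s

3.3650 km/s


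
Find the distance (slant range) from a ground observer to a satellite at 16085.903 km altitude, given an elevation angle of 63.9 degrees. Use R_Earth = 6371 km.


h = 16085.903 km, el = 63.9 deg
d = -R_E*sin(el) + sqrt((R_E*sin(el))^2 + 2*R_E*h + h^2)
d = -6371.0000*sin(1.1153) + sqrt((6371.0000*0.8980276)^2 + 2*6371.0000*16085.903 + 16085.903^2)
d = 16559.9704 km

16559.9704 km


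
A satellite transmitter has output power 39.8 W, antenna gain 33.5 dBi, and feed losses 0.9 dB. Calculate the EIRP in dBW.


Pt = 39.8 W = 15.9988 dBW
EIRP = Pt_dBW + Gt - losses = 15.9988 + 33.5 - 0.9 = 48.5988 dBW

48.5988 dBW


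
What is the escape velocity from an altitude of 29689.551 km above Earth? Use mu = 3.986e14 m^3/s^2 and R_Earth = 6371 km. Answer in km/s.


r = 6371.0 + 29689.551 = 36060.5510 km = 3.6060551e+07 m
v_esc = sqrt(2*mu/r) = sqrt(2*3.986e14 / 3.6060551e+07)
v_esc = 4701.8359 m/s = 4.7018 km/s

4.7018 km/s


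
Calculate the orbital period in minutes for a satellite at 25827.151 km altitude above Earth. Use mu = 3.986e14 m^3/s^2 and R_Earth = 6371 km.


r = 32198.1510 km = 3.2198151e+07 m
T = 2*pi*sqrt(r^3/mu) = 2*pi*sqrt(3.3380497e+22 / 3.986e14)
T = 57498.6463 s = 958.3108 min

958.3108 minutes


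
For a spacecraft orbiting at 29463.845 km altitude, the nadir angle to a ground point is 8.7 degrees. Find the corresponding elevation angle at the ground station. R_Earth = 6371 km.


r = R_E + alt = 35834.8450 km
Law of sines in the satellite / Earth-center / ground-point triangle:
  sin(nadir)/R_E = sin(90 + el)/r  =>  cos(el) = (r/R_E)*sin(nadir)
cos(el) = (35834.8450 / 6371.0000) * sin(8.7 deg) = 0.8507939
el = arccos(0.8507939) = 31.7019 deg
(Earth-central angle = 90 - nadir - el = 49.5981 deg)

31.7019 degrees


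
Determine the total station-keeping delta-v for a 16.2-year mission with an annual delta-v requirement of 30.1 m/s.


dV = rate * years = 30.1 * 16.2
dV = 487.6200 m/s

487.6200 m/s


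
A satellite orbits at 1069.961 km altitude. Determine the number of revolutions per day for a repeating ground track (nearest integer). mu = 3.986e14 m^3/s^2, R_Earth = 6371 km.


r = 7.440961e+06 m
T = 2*pi*sqrt(r^3/mu) = 6387.8508 s = 106.4642 min
revs/day = 1440 / 106.4642 = 13.5257
Rounded: 14 revolutions per day

14 revolutions per day


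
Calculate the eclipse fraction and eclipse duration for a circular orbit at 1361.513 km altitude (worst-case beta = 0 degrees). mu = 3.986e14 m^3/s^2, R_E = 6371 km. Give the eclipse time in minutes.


r = 7732.5130 km
T = 112.7823 min
Eclipse fraction = arcsin(R_E/r)/pi = arcsin(6371.0000/7732.5130)/pi
= arcsin(0.8239236)/pi = 0.3082195
Eclipse duration = 0.3082195 * 112.7823 = 34.7617 min

34.7617 minutes


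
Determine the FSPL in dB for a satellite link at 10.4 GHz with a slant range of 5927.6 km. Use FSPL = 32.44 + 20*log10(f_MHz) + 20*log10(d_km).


f = 10.4 GHz = 10400.0000 MHz
d = 5927.6 km
FSPL = 32.44 + 20*log10(10400.0000) + 20*log10(5927.6)
FSPL = 32.44 + 80.3407 + 75.4576
FSPL = 188.2382 dB

188.2382 dB


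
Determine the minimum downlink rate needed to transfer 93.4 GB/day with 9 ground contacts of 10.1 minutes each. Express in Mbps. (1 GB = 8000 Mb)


total contact time = 9 * 10.1 * 60 = 5454.0000 s
data = 93.4 GB = 747200.0000 Mb
rate = 747200.0000 / 5454.0000 = 137.0004 Mbps

137.0004 Mbps


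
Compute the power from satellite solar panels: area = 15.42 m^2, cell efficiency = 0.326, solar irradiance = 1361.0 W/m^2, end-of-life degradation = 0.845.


P = area * eta * S * degradation
P = 15.42 * 0.326 * 1361.0 * 0.845
P = 5781.1842 W

5781.1842 W


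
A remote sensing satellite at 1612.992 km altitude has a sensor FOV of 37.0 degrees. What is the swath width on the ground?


FOV = 37.0 deg = 0.6457718 rad
swath = 2 * alt * tan(FOV/2) = 2 * 1612.992 * tan(0.3228859)
swath = 2 * 1612.992 * 0.3345953
swath = 1079.3991 km

1079.3991 km


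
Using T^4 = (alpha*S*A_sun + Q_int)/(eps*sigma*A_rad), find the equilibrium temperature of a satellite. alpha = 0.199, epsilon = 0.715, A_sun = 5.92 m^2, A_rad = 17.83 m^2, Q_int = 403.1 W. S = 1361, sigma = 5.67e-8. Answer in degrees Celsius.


Numerator = alpha*S*A_sun + Q_int = 0.199*1361*5.92 + 403.1 = 2006.4669 W
Denominator = eps*sigma*A_rad = 0.715*5.67e-8*17.83 = 7.2283711e-07 W/K^4
T^4 = 2.7758216e+09 K^4
T = 229.5345 K = -43.6155 C

-43.6155 degrees Celsius


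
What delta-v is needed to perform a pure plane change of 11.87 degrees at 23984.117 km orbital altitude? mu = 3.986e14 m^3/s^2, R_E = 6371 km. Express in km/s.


r = 30355.1170 km = 3.0355117e+07 m
V = sqrt(mu/r) = 3623.7038 m/s
di = 11.87 deg = 0.2071706 rad
dV = 2*V*sin(di/2) = 2*3623.7038*sin(0.1035853)
dV = 749.3830 m/s = 0.749383 km/s

0.7494 km/s


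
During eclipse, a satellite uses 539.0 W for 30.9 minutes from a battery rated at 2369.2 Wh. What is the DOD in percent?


E_used = P * t / 60 = 539.0 * 30.9 / 60 = 277.5850 Wh
DOD = E_used / E_total * 100 = 277.5850 / 2369.2 * 100
DOD = 11.7164 %

11.7164 %


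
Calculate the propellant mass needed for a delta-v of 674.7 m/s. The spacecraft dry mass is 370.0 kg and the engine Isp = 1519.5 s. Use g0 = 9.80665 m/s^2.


ve = Isp * g0 = 1519.5 * 9.80665 = 14901.204675 m/s
mass ratio = exp(dv/ve) = exp(674.7/14901.204675) = 1.04631892
m_prop = m_dry * (mr - 1) = 370.0 * (1.04631892 - 1)
m_prop = 17.1380 kg

17.1380 kg


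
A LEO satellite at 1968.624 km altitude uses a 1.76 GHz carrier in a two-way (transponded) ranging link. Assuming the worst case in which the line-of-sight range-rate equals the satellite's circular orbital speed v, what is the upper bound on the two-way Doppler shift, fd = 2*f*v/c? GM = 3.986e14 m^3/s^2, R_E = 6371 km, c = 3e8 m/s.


r = 8.339624e+06 m
v = sqrt(mu/r) = 6913.4593 m/s (worst-case radial velocity)
f = 1.76 GHz = 1.76e+09 Hz
fd = 2*f*v/c = 2*1.76e+09*6913.4593/3.0e+08
fd = 81117.9227 Hz

81117.9227 Hz


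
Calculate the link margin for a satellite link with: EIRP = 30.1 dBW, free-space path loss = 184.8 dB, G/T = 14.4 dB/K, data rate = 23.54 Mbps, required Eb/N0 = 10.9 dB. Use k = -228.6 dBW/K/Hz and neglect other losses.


C/N0 = EIRP - FSPL + G/T - k = 30.1 - 184.8 + 14.4 - (-228.6)
C/N0 = 88.3000 dB-Hz
R_b = 23.54 Mbps = 2.354e+07 bps -> 10*log10(R_b) = 73.7181 dB-Hz
Eb/N0 = C/N0 - 10*log10(R_b) = 88.3000 - 73.7181 = 14.5819 dB
Margin = Eb/N0 - Eb/N0_req = 14.5819 - 10.9 = 3.6819 dB (link closes)

3.6819 dB


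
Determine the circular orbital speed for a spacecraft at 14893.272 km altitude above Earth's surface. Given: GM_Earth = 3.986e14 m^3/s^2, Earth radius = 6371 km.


r = R_E + alt = 6371.0 + 14893.272 = 21264.2720 km = 2.1264272e+07 m
v = sqrt(mu/r) = sqrt(3.986e14 / 2.1264272e+07) = 4329.5563 m/s = 4.3296 km/s

4.3296 km/s


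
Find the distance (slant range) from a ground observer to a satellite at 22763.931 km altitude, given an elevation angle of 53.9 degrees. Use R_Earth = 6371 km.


h = 22763.931 km, el = 53.9 deg
d = -R_E*sin(el) + sqrt((R_E*sin(el))^2 + 2*R_E*h + h^2)
d = -6371.0000*sin(0.9407325) + sqrt((6371.0000*0.8079899)^2 + 2*6371.0000*22763.931 + 22763.931^2)
d = 23744.3960 km

23744.3960 km


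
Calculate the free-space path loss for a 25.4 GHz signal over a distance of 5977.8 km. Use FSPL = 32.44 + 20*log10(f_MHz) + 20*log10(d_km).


f = 25.4 GHz = 25400.0000 MHz
d = 5977.8 km
FSPL = 32.44 + 20*log10(25400.0000) + 20*log10(5977.8)
FSPL = 32.44 + 88.0967 + 75.5308
FSPL = 196.0675 dB

196.0675 dB


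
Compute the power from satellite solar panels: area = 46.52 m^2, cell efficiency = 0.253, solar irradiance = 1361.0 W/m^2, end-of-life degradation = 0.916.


P = area * eta * S * degradation
P = 46.52 * 0.253 * 1361.0 * 0.916
P = 14672.8280 W

14672.8280 W


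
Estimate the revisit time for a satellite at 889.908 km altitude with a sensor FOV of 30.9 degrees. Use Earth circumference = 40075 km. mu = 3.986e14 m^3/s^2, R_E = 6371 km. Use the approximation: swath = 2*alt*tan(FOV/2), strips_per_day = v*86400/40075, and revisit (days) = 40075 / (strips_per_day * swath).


swath = 2*889.908*tan(0.2696534) = 491.9144 km
v = sqrt(mu/r) = 7409.2318 m/s = 7.4092 km/s
strips/day = v*86400/40075 = 7.4092*86400/40075 = 15.9740
coverage/day = strips * swath = 15.9740 * 491.9144 = 7857.8359 km
revisit = 40075 / 7857.8359 = 5.1000 days

5.1000 days


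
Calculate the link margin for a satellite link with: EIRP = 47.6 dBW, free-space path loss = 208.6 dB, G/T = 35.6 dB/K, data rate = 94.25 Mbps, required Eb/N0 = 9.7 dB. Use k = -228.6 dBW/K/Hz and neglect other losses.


C/N0 = EIRP - FSPL + G/T - k = 47.6 - 208.6 + 35.6 - (-228.6)
C/N0 = 103.2000 dB-Hz
R_b = 94.25 Mbps = 9.425e+07 bps -> 10*log10(R_b) = 79.7428 dB-Hz
Eb/N0 = C/N0 - 10*log10(R_b) = 103.2000 - 79.7428 = 23.4572 dB
Margin = Eb/N0 - Eb/N0_req = 23.4572 - 9.7 = 13.7572 dB (link closes)

13.7572 dB


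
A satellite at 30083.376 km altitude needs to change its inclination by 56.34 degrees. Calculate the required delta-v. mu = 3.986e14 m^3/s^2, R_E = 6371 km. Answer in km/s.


r = 36454.3760 km = 3.6454376e+07 m
V = sqrt(mu/r) = 3306.6925 m/s
di = 56.34 deg = 0.9833185 rad
dV = 2*V*sin(di/2) = 2*3306.6925*sin(0.4916593)
dV = 3122.1080 m/s = 3.1221 km/s

3.1221 km/s


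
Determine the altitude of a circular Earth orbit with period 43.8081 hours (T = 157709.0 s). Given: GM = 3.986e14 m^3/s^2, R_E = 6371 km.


T = 157709.0 s
r = (mu*T^2/(4*pi^2))^(1/3) = (3.986e14 * 157709.0^2 / (4*pi^2))^(1/3)
r = 6.3090432e+07 m = 63090.4325 km
alt = r - R_E = 63090.4325 - 6371 = 56719.4325 km

56719.4325 km


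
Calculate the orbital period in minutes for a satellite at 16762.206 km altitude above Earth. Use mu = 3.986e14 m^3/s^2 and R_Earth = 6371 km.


r = 23133.2060 km = 2.3133206e+07 m
T = 2*pi*sqrt(r^3/mu) = 2*pi*sqrt(1.2379625e+22 / 3.986e14)
T = 35015.8730 s = 583.5979 min

583.5979 minutes


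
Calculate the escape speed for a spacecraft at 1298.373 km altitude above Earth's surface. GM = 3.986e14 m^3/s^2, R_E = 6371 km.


r = 6371.0 + 1298.373 = 7669.3730 km = 7.669373e+06 m
v_esc = sqrt(2*mu/r) = sqrt(2*3.986e14 / 7.669373e+06)
v_esc = 10195.3870 m/s = 10.1954 km/s

10.1954 km/s


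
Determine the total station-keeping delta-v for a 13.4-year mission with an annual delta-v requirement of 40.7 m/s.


dV = rate * years = 40.7 * 13.4
dV = 545.3800 m/s

545.3800 m/s


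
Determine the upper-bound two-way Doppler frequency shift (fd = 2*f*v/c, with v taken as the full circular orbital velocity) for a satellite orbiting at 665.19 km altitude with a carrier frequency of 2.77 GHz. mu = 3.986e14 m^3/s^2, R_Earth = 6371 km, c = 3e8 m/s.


r = 7.03619e+06 m
v = sqrt(mu/r) = 7526.6179 m/s (worst-case radial velocity)
f = 2.77 GHz = 2.77e+09 Hz
fd = 2*f*v/c = 2*2.77e+09*7526.6179/3.0e+08
fd = 138991.5436 Hz

138991.5436 Hz


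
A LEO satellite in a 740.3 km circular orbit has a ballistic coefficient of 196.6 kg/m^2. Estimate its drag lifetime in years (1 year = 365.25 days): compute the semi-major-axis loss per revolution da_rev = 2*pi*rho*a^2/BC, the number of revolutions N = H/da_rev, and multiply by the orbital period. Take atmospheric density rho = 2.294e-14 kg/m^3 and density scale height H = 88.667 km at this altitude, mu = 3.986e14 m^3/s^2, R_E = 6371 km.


a = R_E + alt = 7111.3000 km = 7.1113e+06 m
da_rev = 2*pi*rho*a^2/BC = 2*pi*2.294e-14*(7.1113e+06)^2/196.6 = 0.0370755642 m per revolution
N = H/da_rev = 88667.0000 m / 0.0370755642 m = 2.3915213e+06 revolutions
P = 2*pi*sqrt(a^3/mu) = 5968.0812 s
lifetime = N*P = 2.3915213e+06 * 5968.0812 = 1.4272793e+10 s = 165194.3634 days
years = 165194.3634 / 365.25 = 452.2775 years

452.2775 years


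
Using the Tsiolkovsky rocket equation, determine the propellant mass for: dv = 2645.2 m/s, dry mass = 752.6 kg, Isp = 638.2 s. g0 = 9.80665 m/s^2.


ve = Isp * g0 = 638.2 * 9.80665 = 6258.604030 m/s
mass ratio = exp(dv/ve) = exp(2645.2/6258.604030) = 1.52600035
m_prop = m_dry * (mr - 1) = 752.6 * (1.52600035 - 1)
m_prop = 395.8679 kg

395.8679 kg


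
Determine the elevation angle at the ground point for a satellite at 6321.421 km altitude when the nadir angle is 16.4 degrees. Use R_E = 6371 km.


r = R_E + alt = 12692.4210 km
Law of sines in the satellite / Earth-center / ground-point triangle:
  sin(nadir)/R_E = sin(90 + el)/r  =>  cos(el) = (r/R_E)*sin(nadir)
cos(el) = (12692.4210 / 6371.0000) * sin(16.4 deg) = 0.5624857
el = arccos(0.5624857) = 55.7721 deg
(Earth-central angle = 90 - nadir - el = 17.8279 deg)

55.7721 degrees


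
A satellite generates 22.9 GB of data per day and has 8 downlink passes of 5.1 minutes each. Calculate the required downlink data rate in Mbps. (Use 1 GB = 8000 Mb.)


total contact time = 8 * 5.1 * 60 = 2448.0000 s
data = 22.9 GB = 183200.0000 Mb
rate = 183200.0000 / 2448.0000 = 74.8366 Mbps

74.8366 Mbps


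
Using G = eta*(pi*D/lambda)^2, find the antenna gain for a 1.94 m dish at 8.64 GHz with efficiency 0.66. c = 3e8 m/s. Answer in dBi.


lambda = c/f = 3e8 / 8.64e+09 = 0.03472222 m
G = eta*(pi*D/lambda)^2 = 0.66*(pi*1.94/0.03472222)^2
G = 20334.4353 (linear)
G = 10*log10(20334.4353) = 43.0823 dBi

43.0823 dBi


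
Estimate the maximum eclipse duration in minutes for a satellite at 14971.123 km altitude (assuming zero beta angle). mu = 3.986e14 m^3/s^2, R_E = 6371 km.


r = 21342.1230 km
T = 517.1498 min
Eclipse fraction = arcsin(R_E/r)/pi = arcsin(6371.0000/21342.1230)/pi
= arcsin(0.2985176)/pi = 0.09649217
Eclipse duration = 0.09649217 * 517.1498 = 49.9009 min

49.9009 minutes


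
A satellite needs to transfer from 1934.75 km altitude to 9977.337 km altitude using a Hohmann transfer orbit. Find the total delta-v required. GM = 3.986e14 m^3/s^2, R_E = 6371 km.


r1 = 8305.7500 km = 8.30575e+06 m
r2 = 16348.3370 km = 1.6348337e+07 m
dv1 = sqrt(mu/r1)*(sqrt(2*r2/(r1+r2)) - 1) = 1050.3197 m/s
dv2 = sqrt(mu/r2)*(1 - sqrt(2*r1/(r1+r2))) = 884.6394 m/s
total dv = |dv1| + |dv2| = 1050.3197 + 884.6394 = 1934.9590 m/s = 1.9350 km/s

1.9350 km/s


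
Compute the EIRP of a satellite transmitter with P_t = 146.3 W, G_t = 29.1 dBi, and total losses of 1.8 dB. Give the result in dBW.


Pt = 146.3 W = 21.6524 dBW
EIRP = Pt_dBW + Gt - losses = 21.6524 + 29.1 - 1.8 = 48.9524 dBW

48.9524 dBW


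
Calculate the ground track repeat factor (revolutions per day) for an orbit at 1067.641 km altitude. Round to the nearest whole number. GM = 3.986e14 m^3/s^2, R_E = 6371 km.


r = 7.438641e+06 m
T = 2*pi*sqrt(r^3/mu) = 6384.8635 s = 106.4144 min
revs/day = 1440 / 106.4144 = 13.5320
Rounded: 14 revolutions per day

14 revolutions per day


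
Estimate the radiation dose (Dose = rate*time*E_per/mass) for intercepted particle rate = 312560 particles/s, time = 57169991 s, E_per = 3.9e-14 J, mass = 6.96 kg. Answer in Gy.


Total energy deposited = rate * time * E_per
  = 312560 * 57169991 * 3.9e-14 = 0.696893 J
Dose = E_total / mass = 0.696893 / 6.96
Dose = 0.1001283 Gy

0.1001 Gy


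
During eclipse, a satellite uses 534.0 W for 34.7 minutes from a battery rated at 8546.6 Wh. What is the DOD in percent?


E_used = P * t / 60 = 534.0 * 34.7 / 60 = 308.8300 Wh
DOD = E_used / E_total * 100 = 308.8300 / 8546.6 * 100
DOD = 3.6135 %

3.6135 %


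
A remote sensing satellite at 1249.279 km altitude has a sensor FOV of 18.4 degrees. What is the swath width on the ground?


FOV = 18.4 deg = 0.3211406 rad
swath = 2 * alt * tan(FOV/2) = 2 * 1249.279 * tan(0.1605703)
swath = 2 * 1249.279 * 0.1619647
swath = 404.6781 km

404.6781 km


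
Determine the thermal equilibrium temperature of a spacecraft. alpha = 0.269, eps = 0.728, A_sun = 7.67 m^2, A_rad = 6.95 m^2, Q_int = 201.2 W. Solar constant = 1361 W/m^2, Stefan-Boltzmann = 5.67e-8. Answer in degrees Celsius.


Numerator = alpha*S*A_sun + Q_int = 0.269*1361*7.67 + 201.2 = 3009.2560 W
Denominator = eps*sigma*A_rad = 0.728*5.67e-8*6.95 = 2.8687932e-07 W/K^4
T^4 = 1.0489623e+10 K^4
T = 320.0295 K = 46.8795 C

46.8795 degrees Celsius


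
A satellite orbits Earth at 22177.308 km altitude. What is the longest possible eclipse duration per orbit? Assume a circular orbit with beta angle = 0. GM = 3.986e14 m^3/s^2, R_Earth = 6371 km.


r = 28548.3080 km
T = 800.0747 min
Eclipse fraction = arcsin(R_E/r)/pi = arcsin(6371.0000/28548.3080)/pi
= arcsin(0.2231656)/pi = 0.07163906
Eclipse duration = 0.07163906 * 800.0747 = 57.3166 min

57.3166 minutes


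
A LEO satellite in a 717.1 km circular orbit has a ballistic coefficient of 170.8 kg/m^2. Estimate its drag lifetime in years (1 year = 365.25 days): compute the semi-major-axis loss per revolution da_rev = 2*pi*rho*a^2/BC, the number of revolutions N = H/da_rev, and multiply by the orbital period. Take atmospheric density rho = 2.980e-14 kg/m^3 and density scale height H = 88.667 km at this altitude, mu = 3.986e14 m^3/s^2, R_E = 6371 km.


a = R_E + alt = 7088.1000 km = 7.0881e+06 m
da_rev = 2*pi*rho*a^2/BC = 2*pi*2.980e-14*(7.0881e+06)^2/170.8 = 0.0550767034 m per revolution
N = H/da_rev = 88667.0000 m / 0.0550767034 m = 1.6098821e+06 revolutions
P = 2*pi*sqrt(a^3/mu) = 5938.8995 s
lifetime = N*P = 1.6098821e+06 * 5938.8995 = 9.5609281e+09 s = 110658.8899 days
years = 110658.8899 / 365.25 = 302.9675 years

302.9675 years


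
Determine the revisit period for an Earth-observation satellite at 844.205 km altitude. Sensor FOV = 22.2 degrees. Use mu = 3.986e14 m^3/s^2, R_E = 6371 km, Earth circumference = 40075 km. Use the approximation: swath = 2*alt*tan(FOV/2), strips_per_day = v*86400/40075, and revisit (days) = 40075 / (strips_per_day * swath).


swath = 2*844.205*tan(0.1937315) = 331.2529 km
v = sqrt(mu/r) = 7432.6607 m/s = 7.4327 km/s
strips/day = v*86400/40075 = 7.4327*86400/40075 = 16.0245
coverage/day = strips * swath = 16.0245 * 331.2529 = 5308.1621 km
revisit = 40075 / 5308.1621 = 7.5497 days

7.5497 days


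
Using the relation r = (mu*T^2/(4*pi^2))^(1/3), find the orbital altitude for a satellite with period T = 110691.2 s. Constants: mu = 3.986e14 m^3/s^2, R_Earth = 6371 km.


T = 110691.2 s
r = (mu*T^2/(4*pi^2))^(1/3) = (3.986e14 * 110691.2^2 / (4*pi^2))^(1/3)
r = 4.9827364e+07 m = 49827.3644 km
alt = r - R_E = 49827.3644 - 6371 = 43456.3644 km

43456.3644 km


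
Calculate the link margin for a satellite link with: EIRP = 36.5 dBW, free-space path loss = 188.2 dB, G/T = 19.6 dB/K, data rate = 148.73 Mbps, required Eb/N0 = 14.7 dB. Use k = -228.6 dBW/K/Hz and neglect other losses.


C/N0 = EIRP - FSPL + G/T - k = 36.5 - 188.2 + 19.6 - (-228.6)
C/N0 = 96.5000 dB-Hz
R_b = 148.73 Mbps = 1.4873e+08 bps -> 10*log10(R_b) = 81.7240 dB-Hz
Eb/N0 = C/N0 - 10*log10(R_b) = 96.5000 - 81.7240 = 14.7760 dB
Margin = Eb/N0 - Eb/N0_req = 14.7760 - 14.7 = 0.07601422 dB (link closes)

0.0760 dB


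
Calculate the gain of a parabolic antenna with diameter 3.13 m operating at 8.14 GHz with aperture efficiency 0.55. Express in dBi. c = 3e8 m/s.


lambda = c/f = 3e8 / 8.14e+09 = 0.03685504 m
G = eta*(pi*D/lambda)^2 = 0.55*(pi*3.13/0.03685504)^2
G = 39152.3118 (linear)
G = 10*log10(39152.3118) = 45.9276 dBi

45.9276 dBi


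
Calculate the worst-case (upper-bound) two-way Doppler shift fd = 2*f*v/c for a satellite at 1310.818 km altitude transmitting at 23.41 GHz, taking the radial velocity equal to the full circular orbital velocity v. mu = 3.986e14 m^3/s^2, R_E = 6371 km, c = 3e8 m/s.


r = 7.681818e+06 m
v = sqrt(mu/r) = 7203.3852 m/s (worst-case radial velocity)
f = 23.41 GHz = 2.341e+10 Hz
fd = 2*f*v/c = 2*2.341e+10*7203.3852/3.0e+08
fd = 1.1242083e+06 Hz

1.1242e+06 Hz


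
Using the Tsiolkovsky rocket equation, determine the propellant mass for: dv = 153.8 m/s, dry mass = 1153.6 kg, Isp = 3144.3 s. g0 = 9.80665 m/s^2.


ve = Isp * g0 = 3144.3 * 9.80665 = 30835.049595 m/s
mass ratio = exp(dv/ve) = exp(153.8/30835.049595) = 1.00500029
m_prop = m_dry * (mr - 1) = 1153.6 * (1.00500029 - 1)
m_prop = 5.7683 kg

5.7683 kg


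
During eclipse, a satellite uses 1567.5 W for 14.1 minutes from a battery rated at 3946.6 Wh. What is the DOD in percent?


E_used = P * t / 60 = 1567.5 * 14.1 / 60 = 368.3625 Wh
DOD = E_used / E_total * 100 = 368.3625 / 3946.6 * 100
DOD = 9.3337 %

9.3337 %


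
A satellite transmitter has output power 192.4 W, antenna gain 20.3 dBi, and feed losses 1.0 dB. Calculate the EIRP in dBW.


Pt = 192.4 W = 22.8421 dBW
EIRP = Pt_dBW + Gt - losses = 22.8421 + 20.3 - 1.0 = 42.1421 dBW

42.1421 dBW


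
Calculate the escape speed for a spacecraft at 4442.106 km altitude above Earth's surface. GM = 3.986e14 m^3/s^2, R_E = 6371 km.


r = 6371.0 + 4442.106 = 10813.1060 km = 1.0813106e+07 m
v_esc = sqrt(2*mu/r) = sqrt(2*3.986e14 / 1.0813106e+07)
v_esc = 8586.3466 m/s = 8.5863 km/s

8.5863 km/s


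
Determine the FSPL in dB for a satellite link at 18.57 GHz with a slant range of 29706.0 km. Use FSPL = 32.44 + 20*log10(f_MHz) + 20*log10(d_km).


f = 18.57 GHz = 18570.0000 MHz
d = 29706.0 km
FSPL = 32.44 + 20*log10(18570.0000) + 20*log10(29706.0)
FSPL = 32.44 + 85.3762 + 89.4569
FSPL = 207.2731 dB

207.2731 dB


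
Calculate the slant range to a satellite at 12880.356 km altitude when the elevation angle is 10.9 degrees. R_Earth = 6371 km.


h = 12880.356 km, el = 10.9 deg
d = -R_E*sin(el) + sqrt((R_E*sin(el))^2 + 2*R_E*h + h^2)
d = -6371.0000*sin(0.1902409) + sqrt((6371.0000*0.1890954)^2 + 2*6371.0000*12880.356 + 12880.356^2)
d = 17001.7672 km

17001.7672 km


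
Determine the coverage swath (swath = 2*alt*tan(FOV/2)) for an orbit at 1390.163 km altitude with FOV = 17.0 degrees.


FOV = 17.0 deg = 0.296706 rad
swath = 2 * alt * tan(FOV/2) = 2 * 1390.163 * tan(0.148353)
swath = 2 * 1390.163 * 0.149451
swath = 415.5225 km

415.5225 km


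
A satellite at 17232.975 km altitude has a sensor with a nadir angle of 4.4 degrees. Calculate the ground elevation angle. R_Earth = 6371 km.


r = R_E + alt = 23603.9750 km
Law of sines in the satellite / Earth-center / ground-point triangle:
  sin(nadir)/R_E = sin(90 + el)/r  =>  cos(el) = (r/R_E)*sin(nadir)
cos(el) = (23603.9750 / 6371.0000) * sin(4.4 deg) = 0.284237
el = arccos(0.284237) = 73.4868 deg
(Earth-central angle = 90 - nadir - el = 12.1132 deg)

73.4868 degrees


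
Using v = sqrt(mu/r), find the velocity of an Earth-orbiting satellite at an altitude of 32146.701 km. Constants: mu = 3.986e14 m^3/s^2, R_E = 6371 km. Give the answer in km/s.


r = R_E + alt = 6371.0 + 32146.701 = 38517.7010 km = 3.8517701e+07 m
v = sqrt(mu/r) = sqrt(3.986e14 / 3.8517701e+07) = 3216.9067 m/s = 3.2169 km/s

3.2169 km/s


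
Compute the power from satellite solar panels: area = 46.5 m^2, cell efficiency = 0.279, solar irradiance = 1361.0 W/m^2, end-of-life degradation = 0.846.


P = area * eta * S * degradation
P = 46.5 * 0.279 * 1361.0 * 0.846
P = 14937.7657 W

14937.7657 W


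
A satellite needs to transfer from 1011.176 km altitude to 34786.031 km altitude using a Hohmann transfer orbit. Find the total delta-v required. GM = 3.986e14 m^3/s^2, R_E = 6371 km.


r1 = 7382.1760 km = 7.382176e+06 m
r2 = 41157.0310 km = 4.1157031e+07 m
dv1 = sqrt(mu/r1)*(sqrt(2*r2/(r1+r2)) - 1) = 2220.8891 m/s
dv2 = sqrt(mu/r2)*(1 - sqrt(2*r1/(r1+r2))) = 1395.6940 m/s
total dv = |dv1| + |dv2| = 2220.8891 + 1395.6940 = 3616.5831 m/s = 3.6166 km/s

3.6166 km/s


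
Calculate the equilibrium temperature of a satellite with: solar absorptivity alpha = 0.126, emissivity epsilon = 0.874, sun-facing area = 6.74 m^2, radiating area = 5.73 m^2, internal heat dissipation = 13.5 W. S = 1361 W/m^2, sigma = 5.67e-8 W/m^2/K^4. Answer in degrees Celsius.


Numerator = alpha*S*A_sun + Q_int = 0.126*1361*6.74 + 13.5 = 1169.3156 W
Denominator = eps*sigma*A_rad = 0.874*5.67e-8*5.73 = 2.8395473e-07 W/K^4
T^4 = 4.1179649e+09 K^4
T = 253.3207 K = -19.8293 C

-19.8293 degrees Celsius


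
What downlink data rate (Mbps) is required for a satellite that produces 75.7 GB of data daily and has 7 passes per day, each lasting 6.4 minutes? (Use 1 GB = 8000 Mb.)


total contact time = 7 * 6.4 * 60 = 2688.0000 s
data = 75.7 GB = 605600.0000 Mb
rate = 605600.0000 / 2688.0000 = 225.2976 Mbps

225.2976 Mbps


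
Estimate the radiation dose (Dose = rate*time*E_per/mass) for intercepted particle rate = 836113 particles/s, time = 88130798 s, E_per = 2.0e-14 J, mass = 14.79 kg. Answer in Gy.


Total energy deposited = rate * time * E_per
  = 836113 * 88130798 * 2.0e-14 = 1.4737 J
Dose = E_total / mass = 1.4737 / 14.79
Dose = 0.09964477 Gy

0.0996 Gy


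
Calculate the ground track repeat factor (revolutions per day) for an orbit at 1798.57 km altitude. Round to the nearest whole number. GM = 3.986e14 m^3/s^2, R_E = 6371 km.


r = 8.16957e+06 m
T = 2*pi*sqrt(r^3/mu) = 7348.6915 s = 122.4782 min
revs/day = 1440 / 122.4782 = 11.7572
Rounded: 12 revolutions per day

12 revolutions per day


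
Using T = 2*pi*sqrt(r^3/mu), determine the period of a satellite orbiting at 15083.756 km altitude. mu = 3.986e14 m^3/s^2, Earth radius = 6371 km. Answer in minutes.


r = 21454.7560 km = 2.1454756e+07 m
T = 2*pi*sqrt(r^3/mu) = 2*pi*sqrt(9.8757648e+21 / 3.986e14)
T = 31274.9476 s = 521.2491 min

521.2491 minutes


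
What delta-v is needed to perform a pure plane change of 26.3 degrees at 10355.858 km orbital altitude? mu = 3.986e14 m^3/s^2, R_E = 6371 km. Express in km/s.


r = 16726.8580 km = 1.6726858e+07 m
V = sqrt(mu/r) = 4881.5918 m/s
di = 26.3 deg = 0.4590216 rad
dV = 2*V*sin(di/2) = 2*4881.5918*sin(0.2295108)
dV = 2221.1358 m/s = 2.2211 km/s

2.2211 km/s
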